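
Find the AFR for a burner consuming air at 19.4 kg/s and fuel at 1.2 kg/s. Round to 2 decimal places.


AFR = m_air / m_fuel
AFR = 19.4 / 1.2 = 16.17


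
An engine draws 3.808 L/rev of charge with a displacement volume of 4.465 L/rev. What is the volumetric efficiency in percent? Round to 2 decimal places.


eta_v = (V_actual / V_disp) * 100
Ratio = 3.808 / 4.465 = 0.8529
eta_v = 0.8529 * 100 = 85.29%


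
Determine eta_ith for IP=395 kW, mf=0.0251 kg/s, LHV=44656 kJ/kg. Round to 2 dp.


eta_ith = (IP / (mf * LHV)) * 100
Denominator = 0.0251 * 44656 = 1120.8656 kW
eta_ith = (395 / 1120.8656) * 100 = 35.24%


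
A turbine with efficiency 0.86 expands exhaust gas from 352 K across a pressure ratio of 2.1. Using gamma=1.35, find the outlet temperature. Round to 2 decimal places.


T_out = T_in * (1 - eta * (1 - PR^(-(gamma-1)/gamma)))
Exponent = -(1.35-1)/1.35 = -0.25925926
PR^exp = 2.1^(-0.25925926) = 0.82501466
Factor = 1 - 0.86*(1 - 0.82501466) = 0.84951261
T_out = 352 * 0.84951261 = 299.03 K


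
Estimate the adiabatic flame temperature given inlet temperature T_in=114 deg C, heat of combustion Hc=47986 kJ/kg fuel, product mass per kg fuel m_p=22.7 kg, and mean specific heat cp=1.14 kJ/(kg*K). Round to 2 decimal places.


T_ad = T_in + Hc / (m_p * cp)
Denominator = 22.7 * 1.14 = 25.8780
Temperature rise = 47986 / 25.8780 = 1854.32 K
T_ad = 114 + 1854.32 = 1968.32 deg C


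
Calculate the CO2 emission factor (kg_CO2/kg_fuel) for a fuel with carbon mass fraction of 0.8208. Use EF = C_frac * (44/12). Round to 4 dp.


EF = C_frac * (M_CO2 / M_C)
EF = 0.8208 * (44/12)
EF = 0.8208 * 3.666667 = 3.0096 kg_CO2/kg_fuel


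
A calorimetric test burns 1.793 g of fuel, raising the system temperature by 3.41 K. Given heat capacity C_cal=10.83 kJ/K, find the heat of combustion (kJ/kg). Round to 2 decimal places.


Hc = C_cal * delta_T / m_fuel
Q_released = 10.83 * 3.41 = 36.9303 kJ
m_fuel = 1.793 g = 1.793/1000 kg = 0.001793 kg
Hc = 36.9303 / 0.001793 = 20596.93 kJ/kg


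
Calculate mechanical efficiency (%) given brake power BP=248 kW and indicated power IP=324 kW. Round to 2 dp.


eta_mech = (BP / IP) * 100
Ratio = 248 / 324 = 0.7654
eta_mech = 0.7654 * 100 = 76.54%


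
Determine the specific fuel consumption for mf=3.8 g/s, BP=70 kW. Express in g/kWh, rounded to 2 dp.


SFC = (mf / BP) * 3600
Rate = 3.8 / 70 = 0.054286 g/(s*kW)
SFC = 0.054286 * 3600 = 195.43 g/kWh


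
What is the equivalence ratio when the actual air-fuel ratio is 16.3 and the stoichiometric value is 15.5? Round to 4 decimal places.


phi = AFR_stoich / AFR_actual
phi = 15.5 / 16.3 = 0.9509


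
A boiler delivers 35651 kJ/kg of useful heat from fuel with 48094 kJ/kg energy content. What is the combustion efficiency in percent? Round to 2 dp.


Efficiency = (Q_useful / Q_fuel) * 100
Efficiency = (35651 / 48094) * 100
Efficiency = 0.7413 * 100 = 74.13%


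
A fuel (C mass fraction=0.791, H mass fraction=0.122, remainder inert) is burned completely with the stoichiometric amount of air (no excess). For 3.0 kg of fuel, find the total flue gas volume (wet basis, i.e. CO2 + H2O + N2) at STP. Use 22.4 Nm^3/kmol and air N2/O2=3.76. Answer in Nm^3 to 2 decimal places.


Per kg fuel: CO2 = (C/12 kmol)*22.4 = (0.791/12)*22.4 = 1.47653 Nm^3
Per kg fuel: H2O = (H/2 kmol)*22.4 = (0.122/2)*22.4 = 1.36640 Nm^3
O2 needed per kg fuel = C/12 + H/4 = 0.791/12 + 0.122/4 = 0.09641667 kmol
Per kg fuel: N2 = O2*3.76*22.4 = 0.09641667*3.76*22.4 = 8.12060 Nm^3
Total per kg = 1.47653 + 1.36640 + 8.12060 = 10.96353 Nm^3
Total = 10.96353 * 3.0 = 32.89 Nm^3


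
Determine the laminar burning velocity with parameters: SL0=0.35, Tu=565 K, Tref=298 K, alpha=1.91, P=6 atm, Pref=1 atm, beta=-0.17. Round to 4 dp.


SL = SL0 * (Tu/Tref)^alpha * (P/Pref)^beta
T ratio = 565/298 = 1.89597315
(T ratio)^alpha = 1.89597315^1.91 = 3.393591
(P/Pref)^beta = 6^(-0.17) = 0.737419
SL = 0.35 * 3.393591 * 0.737419 = 0.8759 m/s


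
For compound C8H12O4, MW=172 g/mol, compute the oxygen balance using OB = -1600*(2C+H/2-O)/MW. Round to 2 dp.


OB = -1600 * (2C + H/2 - O) / MW
Inner = 2*8 + 12/2 - 4 = 18.00
OB = -1600 * 18.00 / 172 = -167.44%


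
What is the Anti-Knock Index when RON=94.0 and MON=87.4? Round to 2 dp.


AKI = (RON + MON) / 2
AKI = (94.0 + 87.4) / 2
AKI = 181.4 / 2 = 90.70


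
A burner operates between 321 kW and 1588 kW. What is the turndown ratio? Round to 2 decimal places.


TDR = Q_max / Q_min
TDR = 1588 / 321 = 4.95


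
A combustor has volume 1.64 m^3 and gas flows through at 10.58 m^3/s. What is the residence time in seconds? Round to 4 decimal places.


tau = V / Q_flow
tau = 1.64 / 10.58 = 0.1550 s


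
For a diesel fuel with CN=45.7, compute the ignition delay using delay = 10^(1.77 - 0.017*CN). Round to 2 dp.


delay = 10^(1.77 - 0.017*CN)
Exponent = 1.77 - 0.017*45.7 = 0.9931
delay = 10^0.9931 = 9.84 ms


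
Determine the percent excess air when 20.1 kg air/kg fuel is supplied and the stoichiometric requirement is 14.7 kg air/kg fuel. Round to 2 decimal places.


Excess air = actual - stoichiometric = 20.1 - 14.7 = 5.40 kg/kg fuel
Excess air % = (excess / stoich) * 100 = (5.40 / 14.7) * 100 = 36.73%


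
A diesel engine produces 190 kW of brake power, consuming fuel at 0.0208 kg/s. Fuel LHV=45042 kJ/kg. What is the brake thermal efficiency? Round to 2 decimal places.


eta_BTE = (BP / (mf * LHV)) * 100
Denominator = 0.0208 * 45042 = 936.8736 kW
eta_BTE = (190 / 936.8736) * 100 = 20.28%


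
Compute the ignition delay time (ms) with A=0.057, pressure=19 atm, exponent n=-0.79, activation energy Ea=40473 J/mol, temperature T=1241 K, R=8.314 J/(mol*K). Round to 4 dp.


tau = A * P^n * exp(Ea/(R*T))
P^n = 19^(-0.79) = 0.09767528
Ea/(R*T) = 40473/(8.314*1241) = 3.922686
exp(Ea/(R*T)) = 50.536025
tau = 0.057 * 0.09767528 * 50.536025 = 0.2814 ms


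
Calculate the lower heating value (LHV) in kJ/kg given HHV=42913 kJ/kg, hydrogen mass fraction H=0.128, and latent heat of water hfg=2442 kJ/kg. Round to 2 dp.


LHV = HHV - hfg * 9 * H
Water correction = 2442 * 9 * 0.128 = 2813.184 kJ/kg
LHV = 42913 - 2813.184 = 40099.82 kJ/kg


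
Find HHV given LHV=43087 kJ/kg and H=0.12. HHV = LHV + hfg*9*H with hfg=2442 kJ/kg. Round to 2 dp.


HHV = LHV + hfg * 9 * H
Water addition = 2442 * 9 * 0.12 = 2637.360 kJ/kg
HHV = 43087 + 2637.360 = 45724.36 kJ/kg


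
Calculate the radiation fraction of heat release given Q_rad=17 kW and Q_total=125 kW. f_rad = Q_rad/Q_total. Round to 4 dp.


f_rad = Q_rad / Q_total
f_rad = 17 / 125 = 0.1360


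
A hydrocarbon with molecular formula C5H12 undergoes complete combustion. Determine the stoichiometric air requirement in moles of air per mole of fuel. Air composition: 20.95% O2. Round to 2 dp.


Balanced combustion: C5H12 + 8 O2 -> 5 CO2 + 6 H2O
O2 needed = C + H/4 = 5 + 12/4 = 8.00 moles
Air moles = O2 / 0.2095 = 8.00 / 0.2095 = 38.19 moles air


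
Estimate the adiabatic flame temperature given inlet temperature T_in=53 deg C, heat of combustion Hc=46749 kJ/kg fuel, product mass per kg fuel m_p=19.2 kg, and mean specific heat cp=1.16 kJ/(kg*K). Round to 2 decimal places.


T_ad = T_in + Hc / (m_p * cp)
Denominator = 19.2 * 1.16 = 22.2720
Temperature rise = 46749 / 22.2720 = 2099.00 K
T_ad = 53 + 2099.00 = 2152.00 deg C


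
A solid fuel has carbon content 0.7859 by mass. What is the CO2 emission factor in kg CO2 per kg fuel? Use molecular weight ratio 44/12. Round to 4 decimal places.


EF = C_frac * (M_CO2 / M_C)
EF = 0.7859 * (44/12)
EF = 0.7859 * 3.666667 = 2.8816 kg_CO2/kg_fuel


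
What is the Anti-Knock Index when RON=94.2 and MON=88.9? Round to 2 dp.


AKI = (RON + MON) / 2
AKI = (94.2 + 88.9) / 2
AKI = 183.1 / 2 = 91.55


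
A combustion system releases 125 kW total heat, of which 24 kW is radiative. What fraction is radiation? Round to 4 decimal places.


f_rad = Q_rad / Q_total
f_rad = 24 / 125 = 0.1920


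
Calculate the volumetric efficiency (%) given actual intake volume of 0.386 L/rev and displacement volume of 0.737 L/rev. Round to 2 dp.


eta_v = (V_actual / V_disp) * 100
Ratio = 0.386 / 0.737 = 0.5237
eta_v = 0.5237 * 100 = 52.37%


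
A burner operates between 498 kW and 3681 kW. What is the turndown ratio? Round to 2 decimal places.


TDR = Q_max / Q_min
TDR = 3681 / 498 = 7.39


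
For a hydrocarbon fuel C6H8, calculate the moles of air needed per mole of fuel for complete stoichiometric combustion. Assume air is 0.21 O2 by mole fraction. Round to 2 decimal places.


Balanced combustion: C6H8 + 8 O2 -> 6 CO2 + 4 H2O
O2 needed = C + H/4 = 6 + 8/4 = 8.00 moles
Air moles = O2 / 0.21 = 8.00 / 0.21 = 38.10 moles air


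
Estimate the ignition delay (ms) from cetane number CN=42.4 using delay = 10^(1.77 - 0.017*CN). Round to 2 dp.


delay = 10^(1.77 - 0.017*CN)
Exponent = 1.77 - 0.017*42.4 = 1.0492
delay = 10^1.0492 = 11.20 ms


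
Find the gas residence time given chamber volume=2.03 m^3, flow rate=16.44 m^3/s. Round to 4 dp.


tau = V / Q_flow
tau = 2.03 / 16.44 = 0.1235 s


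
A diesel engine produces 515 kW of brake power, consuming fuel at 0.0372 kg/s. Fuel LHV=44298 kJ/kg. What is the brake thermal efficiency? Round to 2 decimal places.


eta_BTE = (BP / (mf * LHV)) * 100
Denominator = 0.0372 * 44298 = 1647.8856 kW
eta_BTE = (515 / 1647.8856) * 100 = 31.25%


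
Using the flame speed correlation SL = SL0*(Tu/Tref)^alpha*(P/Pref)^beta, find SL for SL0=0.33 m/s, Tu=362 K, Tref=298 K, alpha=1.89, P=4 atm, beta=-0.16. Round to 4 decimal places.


SL = SL0 * (Tu/Tref)^alpha * (P/Pref)^beta
T ratio = 362/298 = 1.21476510
(T ratio)^alpha = 1.21476510^1.89 = 1.444410
(P/Pref)^beta = 4^(-0.16) = 0.801070
SL = 0.33 * 1.444410 * 0.801070 = 0.3818 m/s


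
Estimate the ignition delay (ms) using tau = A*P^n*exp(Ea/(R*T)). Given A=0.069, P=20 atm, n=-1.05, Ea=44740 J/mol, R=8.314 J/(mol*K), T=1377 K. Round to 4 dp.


tau = A * P^n * exp(Ea/(R*T))
P^n = 20^(-1.05) = 0.04304458
Ea/(R*T) = 44740/(8.314*1377) = 3.907977
exp(Ea/(R*T)) = 49.798118
tau = 0.069 * 0.04304458 * 49.798118 = 0.1479 ms


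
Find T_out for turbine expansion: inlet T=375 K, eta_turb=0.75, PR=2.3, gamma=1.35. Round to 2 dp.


T_out = T_in * (1 - eta * (1 - PR^(-(gamma-1)/gamma)))
Exponent = -(1.35-1)/1.35 = -0.25925926
PR^exp = 2.3^(-0.25925926) = 0.80578413
Factor = 1 - 0.75*(1 - 0.80578413) = 0.85433810
T_out = 375 * 0.85433810 = 320.38 K


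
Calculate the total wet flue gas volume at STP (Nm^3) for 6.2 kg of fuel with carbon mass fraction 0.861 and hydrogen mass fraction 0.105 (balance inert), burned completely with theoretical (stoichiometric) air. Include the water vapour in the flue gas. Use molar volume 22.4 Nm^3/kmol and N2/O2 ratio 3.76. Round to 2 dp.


Per kg fuel: CO2 = (C/12 kmol)*22.4 = (0.861/12)*22.4 = 1.60720 Nm^3
Per kg fuel: H2O = (H/2 kmol)*22.4 = (0.105/2)*22.4 = 1.17600 Nm^3
O2 needed per kg fuel = C/12 + H/4 = 0.861/12 + 0.105/4 = 0.09800000 kmol
Per kg fuel: N2 = O2*3.76*22.4 = 0.09800000*3.76*22.4 = 8.25395 Nm^3
Total per kg = 1.60720 + 1.17600 + 8.25395 = 11.03715 Nm^3
Total = 11.03715 * 6.2 = 68.43 Nm^3


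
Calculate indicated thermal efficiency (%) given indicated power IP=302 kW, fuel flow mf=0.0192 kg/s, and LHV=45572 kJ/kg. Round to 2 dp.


eta_ith = (IP / (mf * LHV)) * 100
Denominator = 0.0192 * 45572 = 874.9824 kW
eta_ith = (302 / 874.9824) * 100 = 34.51%


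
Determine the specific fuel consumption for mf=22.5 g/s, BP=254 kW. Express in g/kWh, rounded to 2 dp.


SFC = (mf / BP) * 3600
Rate = 22.5 / 254 = 0.088583 g/(s*kW)
SFC = 0.088583 * 3600 = 318.90 g/kWh


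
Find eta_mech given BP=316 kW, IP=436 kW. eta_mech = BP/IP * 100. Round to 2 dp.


eta_mech = (BP / IP) * 100
Ratio = 316 / 436 = 0.7248
eta_mech = 0.7248 * 100 = 72.48%


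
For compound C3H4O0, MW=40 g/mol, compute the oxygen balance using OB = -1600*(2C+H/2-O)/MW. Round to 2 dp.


OB = -1600 * (2C + H/2 - O) / MW
Inner = 2*3 + 4/2 - 0 = 8.00
OB = -1600 * 8.00 / 40 = -320.00%


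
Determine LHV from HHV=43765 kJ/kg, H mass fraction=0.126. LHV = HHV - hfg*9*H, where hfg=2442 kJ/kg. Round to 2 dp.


LHV = HHV - hfg * 9 * H
Water correction = 2442 * 9 * 0.126 = 2769.228 kJ/kg
LHV = 43765 - 2769.228 = 40995.77 kJ/kg


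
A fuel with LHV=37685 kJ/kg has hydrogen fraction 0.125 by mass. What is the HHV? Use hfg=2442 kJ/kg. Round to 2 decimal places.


HHV = LHV + hfg * 9 * H
Water addition = 2442 * 9 * 0.125 = 2747.250 kJ/kg
HHV = 37685 + 2747.250 = 40432.25 kJ/kg


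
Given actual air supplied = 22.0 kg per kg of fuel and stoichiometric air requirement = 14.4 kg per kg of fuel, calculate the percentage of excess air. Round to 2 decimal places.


Excess air = actual - stoichiometric = 22.0 - 14.4 = 7.60 kg/kg fuel
Excess air % = (excess / stoich) * 100 = (7.60 / 14.4) * 100 = 52.78%


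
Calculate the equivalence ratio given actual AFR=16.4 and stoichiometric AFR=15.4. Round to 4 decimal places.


phi = AFR_stoich / AFR_actual
phi = 15.4 / 16.4 = 0.9390


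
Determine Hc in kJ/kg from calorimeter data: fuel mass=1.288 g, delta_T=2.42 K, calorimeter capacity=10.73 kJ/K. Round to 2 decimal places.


Hc = C_cal * delta_T / m_fuel
Q_released = 10.73 * 2.42 = 25.9666 kJ
m_fuel = 1.288 g = 1.288/1000 kg = 0.001288 kg
Hc = 25.9666 / 0.001288 = 20160.40 kJ/kg


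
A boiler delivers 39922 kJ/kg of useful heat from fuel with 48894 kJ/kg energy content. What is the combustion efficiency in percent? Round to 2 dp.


Efficiency = (Q_useful / Q_fuel) * 100
Efficiency = (39922 / 48894) * 100
Efficiency = 0.8165 * 100 = 81.65%


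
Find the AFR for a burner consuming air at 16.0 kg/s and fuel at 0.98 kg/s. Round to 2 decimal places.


AFR = m_air / m_fuel
AFR = 16.0 / 0.98 = 16.33


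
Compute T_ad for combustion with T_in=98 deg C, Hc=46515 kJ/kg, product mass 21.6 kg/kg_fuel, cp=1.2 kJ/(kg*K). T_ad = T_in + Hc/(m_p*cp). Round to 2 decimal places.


T_ad = T_in + Hc / (m_p * cp)
Denominator = 21.6 * 1.2 = 25.9200
Temperature rise = 46515 / 25.9200 = 1794.56 K
T_ad = 98 + 1794.56 = 1892.56 deg C


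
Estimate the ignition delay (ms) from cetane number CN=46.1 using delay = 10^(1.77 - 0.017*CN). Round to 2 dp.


delay = 10^(1.77 - 0.017*CN)
Exponent = 1.77 - 0.017*46.1 = 0.9863
delay = 10^0.9863 = 9.69 ms


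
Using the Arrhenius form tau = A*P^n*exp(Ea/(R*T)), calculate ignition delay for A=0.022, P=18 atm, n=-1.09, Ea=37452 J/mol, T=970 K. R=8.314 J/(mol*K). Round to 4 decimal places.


tau = A * P^n * exp(Ea/(R*T))
P^n = 18^(-1.09) = 0.04283048
Ea/(R*T) = 37452/(8.314*970) = 4.644011
exp(Ea/(R*T)) = 103.960521
tau = 0.022 * 0.04283048 * 103.960521 = 0.0980 ms


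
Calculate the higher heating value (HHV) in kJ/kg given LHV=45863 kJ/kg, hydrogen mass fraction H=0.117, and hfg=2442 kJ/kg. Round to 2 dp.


HHV = LHV + hfg * 9 * H
Water addition = 2442 * 9 * 0.117 = 2571.426 kJ/kg
HHV = 45863 + 2571.426 = 48434.43 kJ/kg


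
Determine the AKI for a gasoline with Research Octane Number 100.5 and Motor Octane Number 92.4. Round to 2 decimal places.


AKI = (RON + MON) / 2
AKI = (100.5 + 92.4) / 2
AKI = 192.9 / 2 = 96.45


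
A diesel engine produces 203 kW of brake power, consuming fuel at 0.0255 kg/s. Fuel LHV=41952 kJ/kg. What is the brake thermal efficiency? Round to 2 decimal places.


eta_BTE = (BP / (mf * LHV)) * 100
Denominator = 0.0255 * 41952 = 1069.7760 kW
eta_BTE = (203 / 1069.7760) * 100 = 18.98%


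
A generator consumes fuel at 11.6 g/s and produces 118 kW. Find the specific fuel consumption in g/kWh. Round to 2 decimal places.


SFC = (mf / BP) * 3600
Rate = 11.6 / 118 = 0.098305 g/(s*kW)
SFC = 0.098305 * 3600 = 353.90 g/kWh


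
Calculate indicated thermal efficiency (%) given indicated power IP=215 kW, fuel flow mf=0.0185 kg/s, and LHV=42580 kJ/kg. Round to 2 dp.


eta_ith = (IP / (mf * LHV)) * 100
Denominator = 0.0185 * 42580 = 787.7300 kW
eta_ith = (215 / 787.7300) * 100 = 27.29%


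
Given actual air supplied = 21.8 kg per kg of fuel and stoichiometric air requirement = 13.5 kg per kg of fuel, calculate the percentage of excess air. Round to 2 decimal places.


Excess air = actual - stoichiometric = 21.8 - 13.5 = 8.30 kg/kg fuel
Excess air % = (excess / stoich) * 100 = (8.30 / 13.5) * 100 = 61.48%


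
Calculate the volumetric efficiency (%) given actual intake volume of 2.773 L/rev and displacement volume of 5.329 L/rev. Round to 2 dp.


eta_v = (V_actual / V_disp) * 100
Ratio = 2.773 / 5.329 = 0.5204
eta_v = 0.5204 * 100 = 52.04%


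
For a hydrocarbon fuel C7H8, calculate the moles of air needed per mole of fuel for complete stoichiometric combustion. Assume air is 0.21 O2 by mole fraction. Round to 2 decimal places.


Balanced combustion: C7H8 + 9 O2 -> 7 CO2 + 4 H2O
O2 needed = C + H/4 = 7 + 8/4 = 9.00 moles
Air moles = O2 / 0.21 = 9.00 / 0.21 = 42.86 moles air


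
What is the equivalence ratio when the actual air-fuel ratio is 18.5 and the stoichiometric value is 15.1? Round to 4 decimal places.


phi = AFR_stoich / AFR_actual
phi = 15.1 / 18.5 = 0.8162


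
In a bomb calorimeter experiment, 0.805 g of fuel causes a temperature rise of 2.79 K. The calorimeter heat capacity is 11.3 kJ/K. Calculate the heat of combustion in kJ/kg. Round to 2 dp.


Hc = C_cal * delta_T / m_fuel
Q_released = 11.3 * 2.79 = 31.5270 kJ
m_fuel = 0.805 g = 0.805/1000 kg = 0.000805 kg
Hc = 31.5270 / 0.000805 = 39163.98 kJ/kg


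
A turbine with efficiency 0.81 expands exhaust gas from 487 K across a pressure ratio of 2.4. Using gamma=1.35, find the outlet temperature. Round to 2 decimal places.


T_out = T_in * (1 - eta * (1 - PR^(-(gamma-1)/gamma)))
Exponent = -(1.35-1)/1.35 = -0.25925926
PR^exp = 2.4^(-0.25925926) = 0.79694200
Factor = 1 - 0.81*(1 - 0.79694200) = 0.83552302
T_out = 487 * 0.83552302 = 406.90 K


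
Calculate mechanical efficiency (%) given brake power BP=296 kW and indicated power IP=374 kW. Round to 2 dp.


eta_mech = (BP / IP) * 100
Ratio = 296 / 374 = 0.7914
eta_mech = 0.7914 * 100 = 79.14%


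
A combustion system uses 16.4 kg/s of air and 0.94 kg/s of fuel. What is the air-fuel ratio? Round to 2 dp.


AFR = m_air / m_fuel
AFR = 16.4 / 0.94 = 17.45


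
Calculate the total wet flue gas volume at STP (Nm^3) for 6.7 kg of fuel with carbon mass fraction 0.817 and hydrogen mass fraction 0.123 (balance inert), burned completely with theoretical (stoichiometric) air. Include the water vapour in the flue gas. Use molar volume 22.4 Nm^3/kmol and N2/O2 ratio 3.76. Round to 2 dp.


Per kg fuel: CO2 = (C/12 kmol)*22.4 = (0.817/12)*22.4 = 1.52507 Nm^3
Per kg fuel: H2O = (H/2 kmol)*22.4 = (0.123/2)*22.4 = 1.37760 Nm^3
O2 needed per kg fuel = C/12 + H/4 = 0.817/12 + 0.123/4 = 0.09883333 kmol
Per kg fuel: N2 = O2*3.76*22.4 = 0.09883333*3.76*22.4 = 8.32414 Nm^3
Total per kg = 1.52507 + 1.37760 + 8.32414 = 11.22681 Nm^3
Total = 11.22681 * 6.7 = 75.22 Nm^3


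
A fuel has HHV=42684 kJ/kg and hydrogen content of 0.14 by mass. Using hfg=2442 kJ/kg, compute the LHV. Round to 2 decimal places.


LHV = HHV - hfg * 9 * H
Water correction = 2442 * 9 * 0.14 = 3076.920 kJ/kg
LHV = 42684 - 3076.920 = 39607.08 kJ/kg


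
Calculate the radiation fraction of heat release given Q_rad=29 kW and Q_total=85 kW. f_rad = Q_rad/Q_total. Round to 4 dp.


f_rad = Q_rad / Q_total
f_rad = 29 / 85 = 0.3412


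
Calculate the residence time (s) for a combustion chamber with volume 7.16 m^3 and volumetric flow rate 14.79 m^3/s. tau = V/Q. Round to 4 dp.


tau = V / Q_flow
tau = 7.16 / 14.79 = 0.4841 s


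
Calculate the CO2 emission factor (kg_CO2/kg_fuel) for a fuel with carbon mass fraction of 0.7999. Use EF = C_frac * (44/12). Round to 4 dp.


EF = C_frac * (M_CO2 / M_C)
EF = 0.7999 * (44/12)
EF = 0.7999 * 3.666667 = 2.9330 kg_CO2/kg_fuel


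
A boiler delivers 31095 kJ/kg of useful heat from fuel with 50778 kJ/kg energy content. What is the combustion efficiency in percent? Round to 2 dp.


Efficiency = (Q_useful / Q_fuel) * 100
Efficiency = (31095 / 50778) * 100
Efficiency = 0.6124 * 100 = 61.24%


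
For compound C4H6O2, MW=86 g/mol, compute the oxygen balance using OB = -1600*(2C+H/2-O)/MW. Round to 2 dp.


OB = -1600 * (2C + H/2 - O) / MW
Inner = 2*4 + 6/2 - 2 = 9.00
OB = -1600 * 9.00 / 86 = -167.44%


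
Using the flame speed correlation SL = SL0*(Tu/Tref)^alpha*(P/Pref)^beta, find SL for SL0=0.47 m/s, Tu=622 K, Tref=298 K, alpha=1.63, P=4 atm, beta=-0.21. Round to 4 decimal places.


SL = SL0 * (Tu/Tref)^alpha * (P/Pref)^beta
T ratio = 622/298 = 2.08724832
(T ratio)^alpha = 2.08724832^1.63 = 3.318225
(P/Pref)^beta = 4^(-0.21) = 0.747425
SL = 0.47 * 3.318225 * 0.747425 = 1.1657 m/s


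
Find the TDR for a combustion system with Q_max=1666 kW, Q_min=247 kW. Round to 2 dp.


TDR = Q_max / Q_min
TDR = 1666 / 247 = 6.74


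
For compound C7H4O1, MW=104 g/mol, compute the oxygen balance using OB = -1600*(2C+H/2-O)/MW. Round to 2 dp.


OB = -1600 * (2C + H/2 - O) / MW
Inner = 2*7 + 4/2 - 1 = 15.00
OB = -1600 * 15.00 / 104 = -230.77%


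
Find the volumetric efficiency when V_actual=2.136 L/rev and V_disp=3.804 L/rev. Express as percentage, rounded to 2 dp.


eta_v = (V_actual / V_disp) * 100
Ratio = 2.136 / 3.804 = 0.5615
eta_v = 0.5615 * 100 = 56.15%


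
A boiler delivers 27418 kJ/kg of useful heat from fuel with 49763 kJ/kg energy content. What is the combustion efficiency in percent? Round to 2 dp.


Efficiency = (Q_useful / Q_fuel) * 100
Efficiency = (27418 / 49763) * 100
Efficiency = 0.5510 * 100 = 55.10%


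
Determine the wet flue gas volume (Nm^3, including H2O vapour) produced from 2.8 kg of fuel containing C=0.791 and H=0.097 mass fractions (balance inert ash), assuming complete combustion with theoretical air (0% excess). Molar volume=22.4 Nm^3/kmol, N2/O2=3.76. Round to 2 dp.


Per kg fuel: CO2 = (C/12 kmol)*22.4 = (0.791/12)*22.4 = 1.47653 Nm^3
Per kg fuel: H2O = (H/2 kmol)*22.4 = (0.097/2)*22.4 = 1.08640 Nm^3
O2 needed per kg fuel = C/12 + H/4 = 0.791/12 + 0.097/4 = 0.09016667 kmol
Per kg fuel: N2 = O2*3.76*22.4 = 0.09016667*3.76*22.4 = 7.59420 Nm^3
Total per kg = 1.47653 + 1.08640 + 7.59420 = 10.15713 Nm^3
Total = 10.15713 * 2.8 = 28.44 Nm^3


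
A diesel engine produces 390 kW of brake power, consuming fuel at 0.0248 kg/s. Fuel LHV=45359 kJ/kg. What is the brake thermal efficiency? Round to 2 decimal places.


eta_BTE = (BP / (mf * LHV)) * 100
Denominator = 0.0248 * 45359 = 1124.9032 kW
eta_BTE = (390 / 1124.9032) * 100 = 34.67%


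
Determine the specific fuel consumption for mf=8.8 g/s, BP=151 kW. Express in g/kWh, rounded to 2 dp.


SFC = (mf / BP) * 3600
Rate = 8.8 / 151 = 0.058278 g/(s*kW)
SFC = 0.058278 * 3600 = 209.80 g/kWh


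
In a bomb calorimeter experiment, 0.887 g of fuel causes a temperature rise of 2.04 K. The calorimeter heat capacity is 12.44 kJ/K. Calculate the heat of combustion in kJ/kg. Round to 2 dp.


Hc = C_cal * delta_T / m_fuel
Q_released = 12.44 * 2.04 = 25.3776 kJ
m_fuel = 0.887 g = 0.887/1000 kg = 0.000887 kg
Hc = 25.3776 / 0.000887 = 28610.60 kJ/kg


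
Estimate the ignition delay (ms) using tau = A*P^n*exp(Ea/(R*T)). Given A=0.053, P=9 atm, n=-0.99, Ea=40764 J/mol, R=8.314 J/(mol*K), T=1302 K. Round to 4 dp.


tau = A * P^n * exp(Ea/(R*T))
P^n = 9^(-0.99) = 0.11357949
Ea/(R*T) = 40764/(8.314*1302) = 3.765787
exp(Ea/(R*T)) = 43.197703
tau = 0.053 * 0.11357949 * 43.197703 = 0.2600 ms


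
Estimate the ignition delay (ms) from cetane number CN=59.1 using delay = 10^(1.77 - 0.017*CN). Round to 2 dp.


delay = 10^(1.77 - 0.017*CN)
Exponent = 1.77 - 0.017*59.1 = 0.7653
delay = 10^0.7653 = 5.83 ms


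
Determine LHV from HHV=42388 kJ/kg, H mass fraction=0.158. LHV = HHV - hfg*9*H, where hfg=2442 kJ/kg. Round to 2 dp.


LHV = HHV - hfg * 9 * H
Water correction = 2442 * 9 * 0.158 = 3472.524 kJ/kg
LHV = 42388 - 3472.524 = 38915.48 kJ/kg


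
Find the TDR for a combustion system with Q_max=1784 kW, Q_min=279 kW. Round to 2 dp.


TDR = Q_max / Q_min
TDR = 1784 / 279 = 6.39


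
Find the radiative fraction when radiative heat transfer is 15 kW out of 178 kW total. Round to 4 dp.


f_rad = Q_rad / Q_total
f_rad = 15 / 178 = 0.0843


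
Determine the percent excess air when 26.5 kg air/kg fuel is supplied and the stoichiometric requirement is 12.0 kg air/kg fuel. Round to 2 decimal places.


Excess air = actual - stoichiometric = 26.5 - 12.0 = 14.50 kg/kg fuel
Excess air % = (excess / stoich) * 100 = (14.50 / 12.0) * 100 = 120.83%


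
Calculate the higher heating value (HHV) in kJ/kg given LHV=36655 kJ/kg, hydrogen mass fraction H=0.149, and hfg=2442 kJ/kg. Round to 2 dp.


HHV = LHV + hfg * 9 * H
Water addition = 2442 * 9 * 0.149 = 3274.722 kJ/kg
HHV = 36655 + 3274.722 = 39929.72 kJ/kg


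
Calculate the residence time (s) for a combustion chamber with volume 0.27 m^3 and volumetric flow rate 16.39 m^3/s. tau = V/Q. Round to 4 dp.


tau = V / Q_flow
tau = 0.27 / 16.39 = 0.0165 s


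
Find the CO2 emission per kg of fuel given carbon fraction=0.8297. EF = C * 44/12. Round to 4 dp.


EF = C_frac * (M_CO2 / M_C)
EF = 0.8297 * (44/12)
EF = 0.8297 * 3.666667 = 3.0422 kg_CO2/kg_fuel


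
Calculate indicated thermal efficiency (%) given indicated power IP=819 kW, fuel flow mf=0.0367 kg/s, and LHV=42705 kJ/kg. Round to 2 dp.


eta_ith = (IP / (mf * LHV)) * 100
Denominator = 0.0367 * 42705 = 1567.2735 kW
eta_ith = (819 / 1567.2735) * 100 = 52.26%


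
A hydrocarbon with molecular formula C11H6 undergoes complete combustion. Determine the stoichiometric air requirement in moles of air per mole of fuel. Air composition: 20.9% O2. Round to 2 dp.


Balanced combustion: C11H6 + 12.5 O2 -> 11 CO2 + 3 H2O
O2 needed = C + H/4 = 11 + 6/4 = 12.50 moles
Air moles = O2 / 0.209 = 12.50 / 0.209 = 59.81 moles air


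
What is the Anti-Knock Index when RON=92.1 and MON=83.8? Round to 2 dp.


AKI = (RON + MON) / 2
AKI = (92.1 + 83.8) / 2
AKI = 175.9 / 2 = 87.95


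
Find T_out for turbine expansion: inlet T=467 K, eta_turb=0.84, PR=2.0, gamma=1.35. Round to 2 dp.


T_out = T_in * (1 - eta * (1 - PR^(-(gamma-1)/gamma)))
Exponent = -(1.35-1)/1.35 = -0.25925926
PR^exp = 2.0^(-0.25925926) = 0.83551680
Factor = 1 - 0.84*(1 - 0.83551680) = 0.86183411
T_out = 467 * 0.86183411 = 402.48 K


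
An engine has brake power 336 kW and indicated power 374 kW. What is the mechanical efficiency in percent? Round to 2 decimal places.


eta_mech = (BP / IP) * 100
Ratio = 336 / 374 = 0.8984
eta_mech = 0.8984 * 100 = 89.84%


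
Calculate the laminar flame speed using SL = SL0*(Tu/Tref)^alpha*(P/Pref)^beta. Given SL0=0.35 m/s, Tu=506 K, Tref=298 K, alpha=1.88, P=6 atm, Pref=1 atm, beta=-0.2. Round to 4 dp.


SL = SL0 * (Tu/Tref)^alpha * (P/Pref)^beta
T ratio = 506/298 = 1.69798658
(T ratio)^alpha = 1.69798658^1.88 = 2.705680
(P/Pref)^beta = 6^(-0.2) = 0.698827
SL = 0.35 * 2.705680 * 0.698827 = 0.6618 m/s


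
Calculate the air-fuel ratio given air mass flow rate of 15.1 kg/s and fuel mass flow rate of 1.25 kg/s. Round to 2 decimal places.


AFR = m_air / m_fuel
AFR = 15.1 / 1.25 = 12.08


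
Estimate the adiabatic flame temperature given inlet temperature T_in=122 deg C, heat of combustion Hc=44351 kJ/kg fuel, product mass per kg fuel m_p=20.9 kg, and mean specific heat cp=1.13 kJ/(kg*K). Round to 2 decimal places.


T_ad = T_in + Hc / (m_p * cp)
Denominator = 20.9 * 1.13 = 23.6170
Temperature rise = 44351 / 23.6170 = 1877.93 K
T_ad = 122 + 1877.93 = 1999.93 deg C


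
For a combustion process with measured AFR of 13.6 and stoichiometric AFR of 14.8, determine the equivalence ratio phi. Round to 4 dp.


phi = AFR_stoich / AFR_actual
phi = 14.8 / 13.6 = 1.0882


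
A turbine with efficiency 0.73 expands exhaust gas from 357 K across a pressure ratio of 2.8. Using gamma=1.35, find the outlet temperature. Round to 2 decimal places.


T_out = T_in * (1 - eta * (1 - PR^(-(gamma-1)/gamma)))
Exponent = -(1.35-1)/1.35 = -0.25925926
PR^exp = 2.8^(-0.25925926) = 0.76572026
Factor = 1 - 0.73*(1 - 0.76572026) = 0.82897579
T_out = 357 * 0.82897579 = 295.94 K


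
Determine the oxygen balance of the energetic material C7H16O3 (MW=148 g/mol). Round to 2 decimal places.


OB = -1600 * (2C + H/2 - O) / MW
Inner = 2*7 + 16/2 - 3 = 19.00
OB = -1600 * 19.00 / 148 = -205.41%


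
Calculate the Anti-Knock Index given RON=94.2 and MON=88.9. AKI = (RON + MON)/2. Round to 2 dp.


AKI = (RON + MON) / 2
AKI = (94.2 + 88.9) / 2
AKI = 183.1 / 2 = 91.55


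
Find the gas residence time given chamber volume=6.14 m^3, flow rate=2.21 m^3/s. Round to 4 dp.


tau = V / Q_flow
tau = 6.14 / 2.21 = 2.7783 s


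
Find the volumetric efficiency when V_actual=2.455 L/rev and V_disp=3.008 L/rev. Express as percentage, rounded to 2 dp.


eta_v = (V_actual / V_disp) * 100
Ratio = 2.455 / 3.008 = 0.8162
eta_v = 0.8162 * 100 = 81.62%


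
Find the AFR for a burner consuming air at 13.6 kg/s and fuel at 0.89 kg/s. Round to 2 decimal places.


AFR = m_air / m_fuel
AFR = 13.6 / 0.89 = 15.28


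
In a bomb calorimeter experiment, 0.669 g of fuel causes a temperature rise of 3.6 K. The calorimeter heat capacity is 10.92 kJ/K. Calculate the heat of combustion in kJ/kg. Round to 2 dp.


Hc = C_cal * delta_T / m_fuel
Q_released = 10.92 * 3.6 = 39.3120 kJ
m_fuel = 0.669 g = 0.669/1000 kg = 0.000669 kg
Hc = 39.3120 / 0.000669 = 58762.33 kJ/kg


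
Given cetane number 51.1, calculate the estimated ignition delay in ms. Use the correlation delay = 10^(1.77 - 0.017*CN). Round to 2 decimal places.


delay = 10^(1.77 - 0.017*CN)
Exponent = 1.77 - 0.017*51.1 = 0.9013
delay = 10^0.9013 = 7.97 ms


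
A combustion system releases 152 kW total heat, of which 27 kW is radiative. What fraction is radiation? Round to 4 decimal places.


f_rad = Q_rad / Q_total
f_rad = 27 / 152 = 0.1776


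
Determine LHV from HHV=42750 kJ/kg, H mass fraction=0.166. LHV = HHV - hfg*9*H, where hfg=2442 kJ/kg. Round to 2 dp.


LHV = HHV - hfg * 9 * H
Water correction = 2442 * 9 * 0.166 = 3648.348 kJ/kg
LHV = 42750 - 3648.348 = 39101.65 kJ/kg


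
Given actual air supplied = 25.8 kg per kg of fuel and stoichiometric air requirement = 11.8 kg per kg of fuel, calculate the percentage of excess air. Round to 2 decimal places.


Excess air = actual - stoichiometric = 25.8 - 11.8 = 14.00 kg/kg fuel
Excess air % = (excess / stoich) * 100 = (14.00 / 11.8) * 100 = 118.64%


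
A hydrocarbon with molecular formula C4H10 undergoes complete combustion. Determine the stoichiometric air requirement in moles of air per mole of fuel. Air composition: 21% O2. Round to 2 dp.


Balanced combustion: C4H10 + 6.5 O2 -> 4 CO2 + 5 H2O
O2 needed = C + H/4 = 4 + 10/4 = 6.50 moles
Air moles = O2 / 0.21 = 6.50 / 0.21 = 30.95 moles air


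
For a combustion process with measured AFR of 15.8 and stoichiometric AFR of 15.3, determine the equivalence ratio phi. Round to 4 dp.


phi = AFR_stoich / AFR_actual
phi = 15.3 / 15.8 = 0.9684


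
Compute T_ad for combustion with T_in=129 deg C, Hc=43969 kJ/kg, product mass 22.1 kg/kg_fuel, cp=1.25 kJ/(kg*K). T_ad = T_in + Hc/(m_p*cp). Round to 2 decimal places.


T_ad = T_in + Hc / (m_p * cp)
Denominator = 22.1 * 1.25 = 27.6250
Temperature rise = 43969 / 27.6250 = 1591.64 K
T_ad = 129 + 1591.64 = 1720.64 deg C


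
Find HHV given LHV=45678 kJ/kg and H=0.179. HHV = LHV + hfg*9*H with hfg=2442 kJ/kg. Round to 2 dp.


HHV = LHV + hfg * 9 * H
Water addition = 2442 * 9 * 0.179 = 3934.062 kJ/kg
HHV = 45678 + 3934.062 = 49612.06 kJ/kg


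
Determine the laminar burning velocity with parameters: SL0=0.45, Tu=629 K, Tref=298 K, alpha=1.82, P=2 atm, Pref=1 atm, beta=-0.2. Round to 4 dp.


SL = SL0 * (Tu/Tref)^alpha * (P/Pref)^beta
T ratio = 629/298 = 2.11073826
(T ratio)^alpha = 2.11073826^1.82 = 3.894669
(P/Pref)^beta = 2^(-0.2) = 0.870551
SL = 0.45 * 3.894669 * 0.870551 = 1.5257 m/s


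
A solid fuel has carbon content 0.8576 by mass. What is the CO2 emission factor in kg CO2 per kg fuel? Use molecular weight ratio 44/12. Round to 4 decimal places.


EF = C_frac * (M_CO2 / M_C)
EF = 0.8576 * (44/12)
EF = 0.8576 * 3.666667 = 3.1445 kg_CO2/kg_fuel


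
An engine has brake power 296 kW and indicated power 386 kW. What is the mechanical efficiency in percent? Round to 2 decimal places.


eta_mech = (BP / IP) * 100
Ratio = 296 / 386 = 0.7668
eta_mech = 0.7668 * 100 = 76.68%


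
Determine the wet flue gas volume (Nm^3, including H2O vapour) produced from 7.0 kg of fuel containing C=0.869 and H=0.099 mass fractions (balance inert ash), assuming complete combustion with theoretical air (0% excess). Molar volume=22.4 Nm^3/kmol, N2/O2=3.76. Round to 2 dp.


Per kg fuel: CO2 = (C/12 kmol)*22.4 = (0.869/12)*22.4 = 1.62213 Nm^3
Per kg fuel: H2O = (H/2 kmol)*22.4 = (0.099/2)*22.4 = 1.10880 Nm^3
O2 needed per kg fuel = C/12 + H/4 = 0.869/12 + 0.099/4 = 0.09716667 kmol
Per kg fuel: N2 = O2*3.76*22.4 = 0.09716667*3.76*22.4 = 8.18377 Nm^3
Total per kg = 1.62213 + 1.10880 + 8.18377 = 10.91470 Nm^3
Total = 10.91470 * 7.0 = 76.40 Nm^3


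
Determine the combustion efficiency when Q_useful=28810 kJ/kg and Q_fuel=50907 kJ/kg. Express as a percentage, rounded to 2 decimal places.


Efficiency = (Q_useful / Q_fuel) * 100
Efficiency = (28810 / 50907) * 100
Efficiency = 0.5659 * 100 = 56.59%


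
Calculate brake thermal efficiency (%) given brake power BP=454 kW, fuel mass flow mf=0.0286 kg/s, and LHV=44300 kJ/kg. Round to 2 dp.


eta_BTE = (BP / (mf * LHV)) * 100
Denominator = 0.0286 * 44300 = 1266.9800 kW
eta_BTE = (454 / 1266.9800) * 100 = 35.83%


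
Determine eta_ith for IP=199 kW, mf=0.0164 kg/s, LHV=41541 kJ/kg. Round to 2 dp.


eta_ith = (IP / (mf * LHV)) * 100
Denominator = 0.0164 * 41541 = 681.2724 kW
eta_ith = (199 / 681.2724) * 100 = 29.21%


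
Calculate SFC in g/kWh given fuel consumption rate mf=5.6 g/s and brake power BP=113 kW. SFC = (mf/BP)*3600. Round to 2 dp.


SFC = (mf / BP) * 3600
Rate = 5.6 / 113 = 0.049558 g/(s*kW)
SFC = 0.049558 * 3600 = 178.41 g/kWh


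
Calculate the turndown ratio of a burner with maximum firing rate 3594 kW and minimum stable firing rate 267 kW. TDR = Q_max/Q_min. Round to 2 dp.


TDR = Q_max / Q_min
TDR = 3594 / 267 = 13.46


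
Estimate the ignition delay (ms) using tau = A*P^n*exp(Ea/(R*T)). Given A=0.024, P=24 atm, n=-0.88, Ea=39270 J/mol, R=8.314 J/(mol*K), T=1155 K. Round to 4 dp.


tau = A * P^n * exp(Ea/(R*T))
P^n = 24^(-0.88) = 0.06101184
Ea/(R*T) = 39270/(8.314*1155) = 4.089488
exp(Ea/(R*T)) = 59.709289
tau = 0.024 * 0.06101184 * 59.709289 = 0.0874 ms


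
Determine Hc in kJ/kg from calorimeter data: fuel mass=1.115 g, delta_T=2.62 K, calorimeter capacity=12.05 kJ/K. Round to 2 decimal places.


Hc = C_cal * delta_T / m_fuel
Q_released = 12.05 * 2.62 = 31.5710 kJ
m_fuel = 1.115 g = 1.115/1000 kg = 0.001115 kg
Hc = 31.5710 / 0.001115 = 28314.80 kJ/kg


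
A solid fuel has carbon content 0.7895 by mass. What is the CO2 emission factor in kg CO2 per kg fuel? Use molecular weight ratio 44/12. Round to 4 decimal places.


EF = C_frac * (M_CO2 / M_C)
EF = 0.7895 * (44/12)
EF = 0.7895 * 3.666667 = 2.8948 kg_CO2/kg_fuel


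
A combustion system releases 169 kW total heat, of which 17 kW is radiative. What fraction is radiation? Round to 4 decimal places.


f_rad = Q_rad / Q_total
f_rad = 17 / 169 = 0.1006


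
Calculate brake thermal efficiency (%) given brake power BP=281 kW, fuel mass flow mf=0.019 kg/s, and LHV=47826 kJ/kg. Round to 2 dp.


eta_BTE = (BP / (mf * LHV)) * 100
Denominator = 0.019 * 47826 = 908.6940 kW
eta_BTE = (281 / 908.6940) * 100 = 30.92%


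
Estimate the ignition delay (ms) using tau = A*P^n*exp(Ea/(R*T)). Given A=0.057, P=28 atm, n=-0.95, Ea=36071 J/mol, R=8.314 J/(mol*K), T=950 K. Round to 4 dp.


tau = A * P^n * exp(Ea/(R*T))
P^n = 28^(-0.95) = 0.04218906
Ea/(R*T) = 36071/(8.314*950) = 4.566932
exp(Ea/(R*T)) = 96.248378
tau = 0.057 * 0.04218906 * 96.248378 = 0.2315 ms


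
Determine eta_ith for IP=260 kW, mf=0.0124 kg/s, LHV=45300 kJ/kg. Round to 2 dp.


eta_ith = (IP / (mf * LHV)) * 100
Denominator = 0.0124 * 45300 = 561.7200 kW
eta_ith = (260 / 561.7200) * 100 = 46.29%


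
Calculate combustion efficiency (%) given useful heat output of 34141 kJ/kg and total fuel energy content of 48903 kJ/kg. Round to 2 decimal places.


Efficiency = (Q_useful / Q_fuel) * 100
Efficiency = (34141 / 48903) * 100
Efficiency = 0.6981 * 100 = 69.81%


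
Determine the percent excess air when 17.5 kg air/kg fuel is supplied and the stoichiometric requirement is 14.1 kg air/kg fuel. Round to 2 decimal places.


Excess air = actual - stoichiometric = 17.5 - 14.1 = 3.40 kg/kg fuel
Excess air % = (excess / stoich) * 100 = (3.40 / 14.1) * 100 = 24.11%


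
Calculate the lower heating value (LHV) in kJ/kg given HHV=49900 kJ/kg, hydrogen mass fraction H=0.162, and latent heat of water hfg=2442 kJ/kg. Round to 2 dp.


LHV = HHV - hfg * 9 * H
Water correction = 2442 * 9 * 0.162 = 3560.436 kJ/kg
LHV = 49900 - 3560.436 = 46339.56 kJ/kg


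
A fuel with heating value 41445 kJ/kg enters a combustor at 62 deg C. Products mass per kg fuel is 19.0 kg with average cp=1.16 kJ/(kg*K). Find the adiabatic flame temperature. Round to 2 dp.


T_ad = T_in + Hc / (m_p * cp)
Denominator = 19.0 * 1.16 = 22.0400
Temperature rise = 41445 / 22.0400 = 1880.44 K
T_ad = 62 + 1880.44 = 1942.44 deg C


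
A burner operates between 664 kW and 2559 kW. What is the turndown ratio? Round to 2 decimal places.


TDR = Q_max / Q_min
TDR = 2559 / 664 = 3.85


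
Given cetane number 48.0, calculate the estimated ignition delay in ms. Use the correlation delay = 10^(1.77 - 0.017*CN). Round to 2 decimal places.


delay = 10^(1.77 - 0.017*CN)
Exponent = 1.77 - 0.017*48.0 = 0.9540
delay = 10^0.9540 = 8.99 ms


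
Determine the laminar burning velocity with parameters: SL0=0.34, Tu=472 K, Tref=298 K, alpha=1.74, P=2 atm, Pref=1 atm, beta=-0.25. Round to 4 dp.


SL = SL0 * (Tu/Tref)^alpha * (P/Pref)^beta
T ratio = 472/298 = 1.58389262
(T ratio)^alpha = 1.58389262^1.74 = 2.225988
(P/Pref)^beta = 2^(-0.25) = 0.840896
SL = 0.34 * 2.225988 * 0.840896 = 0.6364 m/s


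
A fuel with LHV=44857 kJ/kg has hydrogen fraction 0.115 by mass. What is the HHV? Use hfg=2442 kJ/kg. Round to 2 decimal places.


HHV = LHV + hfg * 9 * H
Water addition = 2442 * 9 * 0.115 = 2527.470 kJ/kg
HHV = 44857 + 2527.470 = 47384.47 kJ/kg


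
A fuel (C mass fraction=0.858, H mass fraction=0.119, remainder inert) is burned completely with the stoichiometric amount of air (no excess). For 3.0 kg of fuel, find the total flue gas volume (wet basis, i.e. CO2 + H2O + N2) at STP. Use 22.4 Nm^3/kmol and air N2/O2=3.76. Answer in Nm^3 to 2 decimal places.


Per kg fuel: CO2 = (C/12 kmol)*22.4 = (0.858/12)*22.4 = 1.60160 Nm^3
Per kg fuel: H2O = (H/2 kmol)*22.4 = (0.119/2)*22.4 = 1.33280 Nm^3
O2 needed per kg fuel = C/12 + H/4 = 0.858/12 + 0.119/4 = 0.10125000 kmol
Per kg fuel: N2 = O2*3.76*22.4 = 0.10125000*3.76*22.4 = 8.52768 Nm^3
Total per kg = 1.60160 + 1.33280 + 8.52768 = 11.46208 Nm^3
Total = 11.46208 * 3.0 = 34.39 Nm^3


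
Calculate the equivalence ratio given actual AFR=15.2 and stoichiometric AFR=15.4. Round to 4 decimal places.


phi = AFR_stoich / AFR_actual
phi = 15.4 / 15.2 = 1.0132


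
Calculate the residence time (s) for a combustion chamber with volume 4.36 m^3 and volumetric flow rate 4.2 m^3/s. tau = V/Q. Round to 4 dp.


tau = V / Q_flow
tau = 4.36 / 4.2 = 1.0381 s


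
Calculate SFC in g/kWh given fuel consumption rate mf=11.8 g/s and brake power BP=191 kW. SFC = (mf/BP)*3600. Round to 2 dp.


SFC = (mf / BP) * 3600
Rate = 11.8 / 191 = 0.061780 g/(s*kW)
SFC = 0.061780 * 3600 = 222.41 g/kWh


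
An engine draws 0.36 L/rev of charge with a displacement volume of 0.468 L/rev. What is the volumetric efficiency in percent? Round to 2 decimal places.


eta_v = (V_actual / V_disp) * 100
Ratio = 0.36 / 0.468 = 0.7692
eta_v = 0.7692 * 100 = 76.92%
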